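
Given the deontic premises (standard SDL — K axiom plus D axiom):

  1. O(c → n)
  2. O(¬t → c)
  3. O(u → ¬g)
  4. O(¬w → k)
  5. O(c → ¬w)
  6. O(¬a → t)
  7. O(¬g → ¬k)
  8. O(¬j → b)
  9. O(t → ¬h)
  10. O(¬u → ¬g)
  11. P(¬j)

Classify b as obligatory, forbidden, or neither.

Neither

Premise 8 is O(¬j → b), but O(¬j) is not derivable from the premises (the permission P(¬j) asserts only ¬O(j), not O(¬j)), so it does not yield O(b).
No premise or chain of K-axiom applications forces O(b), and none forces O(¬b). So b is neither obligatory nor forbidden under these norms.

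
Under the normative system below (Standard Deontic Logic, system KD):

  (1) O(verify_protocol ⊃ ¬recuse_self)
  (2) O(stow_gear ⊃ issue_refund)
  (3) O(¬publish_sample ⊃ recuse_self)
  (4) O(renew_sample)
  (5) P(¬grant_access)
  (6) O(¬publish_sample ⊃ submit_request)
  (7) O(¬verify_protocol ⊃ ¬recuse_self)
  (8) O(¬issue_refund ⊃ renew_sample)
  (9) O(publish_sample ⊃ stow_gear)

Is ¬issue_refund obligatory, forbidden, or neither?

Forbidden

Premises 1 and 7 cover both cases: O(verify_protocol ⊃ ¬recuse_self) and O(¬verify_protocol ⊃ ¬recuse_self). Since verify_protocol ∨ ¬verify_protocol is a tautology, O(¬recuse_self) follows.
Premise 3, O(¬publish_sample ⊃ recuse_self), contraposes to O(¬recuse_self ⊃ publish_sample); with O(¬recuse_self) we get O(publish_sample).
Premise 9 is O(publish_sample ⊃ stow_gear); since O(publish_sample), deontic closure gives O(stow_gear).
Premise 2 is O(stow_gear ⊃ issue_refund); since O(stow_gear), deontic closure gives O(issue_refund).
Premises 4, 5, 6, 8 do not contribute to this derivation.
Thus O(issue_refund), which is F(¬issue_refund): ¬issue_refund is forbidden.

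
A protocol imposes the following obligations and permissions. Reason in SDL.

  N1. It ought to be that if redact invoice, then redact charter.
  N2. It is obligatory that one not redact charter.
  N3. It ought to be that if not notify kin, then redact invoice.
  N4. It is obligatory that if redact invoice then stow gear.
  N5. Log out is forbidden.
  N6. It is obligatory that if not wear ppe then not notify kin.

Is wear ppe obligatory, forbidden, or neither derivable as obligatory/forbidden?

Obligatory

From premise 2 we have O(¬redact_charter).
The contrapositive of premise 1 (O(redact_invoice → redact_charter)) is O(¬redact_charter → ¬redact_invoice), and O(¬redact_charter) is already established, so O(¬redact_invoice).
The contrapositive of premise 3 (O(¬notify_kin → redact_invoice)) is O(¬redact_invoice → notify_kin), and O(¬redact_invoice) is already established, so O(notify_kin).
Premise 6, O(¬wear_ppe → ¬notify_kin), contraposes to O(notify_kin → wear_ppe); with O(notify_kin) we get O(wear_ppe).
Premises 4, 5 do not contribute to this derivation.
Hence wear_ppe is obligatory.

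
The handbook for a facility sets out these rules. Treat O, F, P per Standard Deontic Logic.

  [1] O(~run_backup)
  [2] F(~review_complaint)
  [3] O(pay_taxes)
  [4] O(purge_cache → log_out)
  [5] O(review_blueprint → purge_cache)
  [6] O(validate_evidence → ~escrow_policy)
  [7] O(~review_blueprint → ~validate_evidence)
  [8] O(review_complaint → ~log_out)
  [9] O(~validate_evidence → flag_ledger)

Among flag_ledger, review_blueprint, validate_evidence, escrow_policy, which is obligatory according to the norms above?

flag_ledger

Premise 2 is F(~review_complaint), i.e. O(review_complaint).
From O(review_complaint) and premise 8, O(review_complaint → ~log_out), we obtain O(~log_out).
Premise 4 is O(purge_cache → log_out); contrapositively O(~log_out → ~purge_cache). Since O(~log_out) holds, K gives O(~purge_cache).
The contrapositive of premise 5 (O(review_blueprint → purge_cache)) is O(~purge_cache → ~review_blueprint), and O(~purge_cache) is already established, so O(~review_blueprint).
From O(~review_blueprint) and premise 7, O(~review_blueprint → ~validate_evidence), we obtain O(~validate_evidence).
From O(~validate_evidence) and premise 9, O(~validate_evidence → flag_ledger), we obtain O(flag_ledger).
So O(flag_ledger) holds — flag_ledger is obligatory. None of the other listed options is made obligatory by any chain of premises.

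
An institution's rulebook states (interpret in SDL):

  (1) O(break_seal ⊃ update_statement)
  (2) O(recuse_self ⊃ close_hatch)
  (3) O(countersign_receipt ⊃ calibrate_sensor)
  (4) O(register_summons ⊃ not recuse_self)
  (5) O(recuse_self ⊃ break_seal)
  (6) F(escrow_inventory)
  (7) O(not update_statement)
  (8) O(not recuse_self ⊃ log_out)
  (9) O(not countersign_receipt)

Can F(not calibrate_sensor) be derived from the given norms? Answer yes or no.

Premise 3 is O(countersign_receipt ⊃ calibrate_sensor), but O(countersign_receipt) is not derivable from the premises, so it does not yield O(calibrate_sensor).
No other premise forces O(calibrate_sensor). An ideal world satisfying every premise can still have not calibrate_sensor true, so F(not calibrate_sensor) is not derivable.

No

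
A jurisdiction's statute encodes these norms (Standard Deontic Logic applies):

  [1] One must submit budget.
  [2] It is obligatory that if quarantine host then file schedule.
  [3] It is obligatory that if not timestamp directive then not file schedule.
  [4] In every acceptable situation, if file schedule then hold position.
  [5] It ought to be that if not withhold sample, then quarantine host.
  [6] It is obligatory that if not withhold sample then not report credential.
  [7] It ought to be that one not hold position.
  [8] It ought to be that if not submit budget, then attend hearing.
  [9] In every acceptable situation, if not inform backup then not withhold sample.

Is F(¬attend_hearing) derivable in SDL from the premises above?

Premise 8 is O(¬submit_budget → attend_hearing), but O(¬submit_budget) is not derivable from the premises, so it does not yield O(attend_hearing).
No other premise forces O(attend_hearing). An ideal world satisfying every premise can still have ¬attend_hearing true, so F(¬attend_hearing) is not derivable.

No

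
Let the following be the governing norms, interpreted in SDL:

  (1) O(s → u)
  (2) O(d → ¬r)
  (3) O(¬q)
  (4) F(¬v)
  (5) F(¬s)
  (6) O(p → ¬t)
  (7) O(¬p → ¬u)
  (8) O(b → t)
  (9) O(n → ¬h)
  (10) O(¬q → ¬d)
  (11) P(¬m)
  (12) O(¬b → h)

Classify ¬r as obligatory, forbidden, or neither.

Neither

Premise 2 is O(d → ¬r), but O(d) is not derivable from the premises, so it does not yield O(¬r).
No premise or chain of K-axiom applications forces O(¬r), and none forces O(r). So ¬r is neither obligatory nor forbidden under these norms.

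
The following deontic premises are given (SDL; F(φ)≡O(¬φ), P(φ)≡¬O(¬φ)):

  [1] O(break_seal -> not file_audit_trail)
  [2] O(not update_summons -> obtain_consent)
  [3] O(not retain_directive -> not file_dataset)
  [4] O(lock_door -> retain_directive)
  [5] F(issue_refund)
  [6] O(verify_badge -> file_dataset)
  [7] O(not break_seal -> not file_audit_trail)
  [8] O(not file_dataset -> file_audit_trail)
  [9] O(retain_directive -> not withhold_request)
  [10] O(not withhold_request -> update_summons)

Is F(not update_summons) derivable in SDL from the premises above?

By case analysis on break_seal: premise 1 gives O(break_seal -> not file_audit_trail) and premise 7 gives O(not break_seal -> not file_audit_trail), so O(not file_audit_trail) either way.
Premise 8 is O(not file_dataset -> file_audit_trail); contrapositively O(not file_audit_trail -> file_dataset). Since O(not file_audit_trail) holds, K gives O(file_dataset).
Premise 3, O(not retain_directive -> not file_dataset), contraposes to O(file_dataset -> retain_directive); with O(file_dataset) we get O(retain_directive).
From O(retain_directive) and premise 9, O(retain_directive -> not withhold_request), we obtain O(not withhold_request).
With premise 10, O(not withhold_request -> update_summons), the K-axiom yields O(update_summons).
Premises 2, 4, 5, 6 do not contribute to this derivation.
So O(update_summons) holds, i.e. F(not update_summons). The claim follows.

Yes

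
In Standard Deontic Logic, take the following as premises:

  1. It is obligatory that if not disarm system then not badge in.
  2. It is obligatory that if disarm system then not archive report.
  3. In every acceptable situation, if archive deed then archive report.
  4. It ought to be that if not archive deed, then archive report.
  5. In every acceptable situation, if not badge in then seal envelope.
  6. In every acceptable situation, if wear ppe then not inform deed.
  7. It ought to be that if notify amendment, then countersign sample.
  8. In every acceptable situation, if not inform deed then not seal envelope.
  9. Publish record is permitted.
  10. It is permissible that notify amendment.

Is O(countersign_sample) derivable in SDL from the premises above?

Premise 7 is O(notify_amendment → countersign_sample), but O(notify_amendment) is not derivable from the premises (the permission P(notify_amendment) asserts only ¬O(¬notify_amendment), not O(notify_amendment)), so it does not yield O(countersign_sample).
No other premise forces O(countersign_sample). An ideal world satisfying every premise can still have countersign_sample false, so O(countersign_sample) is not derivable.

No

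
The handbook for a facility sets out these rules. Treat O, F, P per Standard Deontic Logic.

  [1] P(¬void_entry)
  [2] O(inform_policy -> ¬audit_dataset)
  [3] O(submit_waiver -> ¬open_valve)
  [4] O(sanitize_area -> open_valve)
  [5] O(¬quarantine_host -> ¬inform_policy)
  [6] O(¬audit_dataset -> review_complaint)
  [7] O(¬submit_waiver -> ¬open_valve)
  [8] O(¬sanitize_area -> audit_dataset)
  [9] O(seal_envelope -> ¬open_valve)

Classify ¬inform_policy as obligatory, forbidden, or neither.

Premises 7 and 3 cover both cases: O(¬submit_waiver -> ¬open_valve) and O(submit_waiver -> ¬open_valve). Since ¬submit_waiver ∨ submit_waiver is a tautology, O(¬open_valve) follows.
Premise 4 is O(sanitize_area -> open_valve); contrapositively O(¬open_valve -> ¬sanitize_area). Since O(¬open_valve) holds, K gives O(¬sanitize_area).
Applying K to premise 8 (O(¬sanitize_area -> audit_dataset)) and O(¬sanitize_area) yields O(audit_dataset).
The contrapositive of premise 2 (O(inform_policy -> ¬audit_dataset)) is O(audit_dataset -> ¬inform_policy), and O(audit_dataset) is already established, so O(¬inform_policy).
Premises 1, 5, 6, 9 do not contribute to this derivation.
Hence ¬inform_policy is obligatory.

Obligatory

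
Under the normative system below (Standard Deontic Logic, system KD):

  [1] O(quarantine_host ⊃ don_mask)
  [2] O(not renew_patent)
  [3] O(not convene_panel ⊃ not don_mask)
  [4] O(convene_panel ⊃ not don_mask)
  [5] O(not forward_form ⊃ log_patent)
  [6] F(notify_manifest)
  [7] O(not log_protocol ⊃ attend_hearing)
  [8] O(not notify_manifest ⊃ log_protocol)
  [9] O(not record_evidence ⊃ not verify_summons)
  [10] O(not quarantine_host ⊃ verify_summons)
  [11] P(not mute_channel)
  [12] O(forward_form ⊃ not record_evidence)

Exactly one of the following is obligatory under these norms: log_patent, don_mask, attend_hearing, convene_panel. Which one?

log_patent

By case analysis on convene_panel: premise 4 gives O(convene_panel ⊃ not don_mask) and premise 3 gives O(not convene_panel ⊃ not don_mask), so O(not don_mask) either way.
The contrapositive of premise 1 (O(quarantine_host ⊃ don_mask)) is O(not don_mask ⊃ not quarantine_host), and O(not don_mask) is already established, so O(not quarantine_host).
Applying K to premise 10 (O(not quarantine_host ⊃ verify_summons)) and O(not quarantine_host) yields O(verify_summons).
Premise 9, O(not record_evidence ⊃ not verify_summons), contraposes to O(verify_summons ⊃ record_evidence); with O(verify_summons) we get O(record_evidence).
Premise 12 is O(forward_form ⊃ not record_evidence); contrapositively O(record_evidence ⊃ not forward_form). Since O(record_evidence) holds, K gives O(not forward_form).
From O(not forward_form) and premise 5, O(not forward_form ⊃ log_patent), we obtain O(log_patent).
So O(log_patent) holds — log_patent is obligatory. None of the other listed options is made obligatory by any chain of premises.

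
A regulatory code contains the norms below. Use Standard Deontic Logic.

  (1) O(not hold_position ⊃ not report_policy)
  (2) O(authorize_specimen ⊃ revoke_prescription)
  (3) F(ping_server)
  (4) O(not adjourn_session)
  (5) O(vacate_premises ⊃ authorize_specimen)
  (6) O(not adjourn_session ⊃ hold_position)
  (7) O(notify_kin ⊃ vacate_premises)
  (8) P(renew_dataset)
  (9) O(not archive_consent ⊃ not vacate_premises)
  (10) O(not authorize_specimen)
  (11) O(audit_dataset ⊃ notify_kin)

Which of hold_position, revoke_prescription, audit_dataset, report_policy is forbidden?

Premise 10 states O(not authorize_specimen) outright.
The contrapositive of premise 5 (O(vacate_premises ⊃ authorize_specimen)) is O(not authorize_specimen ⊃ not vacate_premises), and O(not authorize_specimen) is already established, so O(not vacate_premises).
Premise 7, O(notify_kin ⊃ vacate_premises), contraposes to O(not vacate_premises ⊃ not notify_kin); with O(not vacate_premises) we get O(not notify_kin).
The contrapositive of premise 11 (O(audit_dataset ⊃ notify_kin)) is O(not notify_kin ⊃ not audit_dataset), and O(not notify_kin) is already established, so O(not audit_dataset).
So O(not audit_dataset) holds, i.e. audit_dataset is forbidden. None of the other listed options is forbidden under the premises.

audit_dataset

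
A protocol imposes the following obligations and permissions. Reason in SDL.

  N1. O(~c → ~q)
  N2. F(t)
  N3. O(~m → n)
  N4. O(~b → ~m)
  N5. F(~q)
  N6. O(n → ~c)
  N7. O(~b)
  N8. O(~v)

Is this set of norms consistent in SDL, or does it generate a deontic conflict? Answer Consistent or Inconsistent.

Inconsistent

Premise 5 is F(~q), i.e. O(q).
The contrapositive of premise 1 (O(~c → ~q)) is O(q → c), and O(q) is already established, so O(c).
Premise 6, O(n → ~c), contraposes to O(c → ~n); with O(c) we get O(~n).
The contrapositive of premise 3 (O(~m → n)) is O(~n → m), and O(~n) is already established, so O(m).
Premise 4, O(~b → ~m), contraposes to O(m → b); with O(m) we get O(b).
However, premise 7 gives O(~b).
We now have both O(b) and O(~b) — b is simultaneously obligatory and forbidden, violating the D-axiom.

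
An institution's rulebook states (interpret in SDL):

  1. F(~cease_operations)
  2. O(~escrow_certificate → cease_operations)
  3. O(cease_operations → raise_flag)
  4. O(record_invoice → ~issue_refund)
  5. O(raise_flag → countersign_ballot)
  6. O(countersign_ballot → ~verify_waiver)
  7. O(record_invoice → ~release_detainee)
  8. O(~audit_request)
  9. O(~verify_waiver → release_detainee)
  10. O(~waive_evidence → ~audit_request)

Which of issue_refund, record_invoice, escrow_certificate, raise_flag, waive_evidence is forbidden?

Premise 1 is F(~cease_operations), i.e. O(cease_operations).
With premise 3, O(cease_operations → raise_flag), the K-axiom yields O(raise_flag).
From O(raise_flag) and premise 5, O(raise_flag → countersign_ballot), we obtain O(countersign_ballot).
Premise 6 is O(countersign_ballot → ~verify_waiver); since O(countersign_ballot), deontic closure gives O(~verify_waiver).
Premise 9 is O(~verify_waiver → release_detainee); since O(~verify_waiver), deontic closure gives O(release_detainee).
Premise 7 is O(record_invoice → ~release_detainee); contrapositively O(release_detainee → ~record_invoice). Since O(release_detainee) holds, K gives O(~record_invoice).
So O(~record_invoice) holds, i.e. record_invoice is forbidden. None of the other listed options is forbidden under the premises.

record_invoice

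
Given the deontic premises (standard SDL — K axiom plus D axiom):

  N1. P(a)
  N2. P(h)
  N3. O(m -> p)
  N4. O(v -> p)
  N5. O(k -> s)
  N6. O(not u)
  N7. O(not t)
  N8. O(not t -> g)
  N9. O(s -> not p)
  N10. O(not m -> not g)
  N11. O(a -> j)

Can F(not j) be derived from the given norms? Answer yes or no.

No

Premise 11 is O(a -> j), but O(a) is not derivable from the premises (the permission P(a) asserts only not O(not a), not O(a)), so it does not yield O(j).
No other premise forces O(j). An ideal world satisfying every premise can still have not j true, so F(not j) is not derivable.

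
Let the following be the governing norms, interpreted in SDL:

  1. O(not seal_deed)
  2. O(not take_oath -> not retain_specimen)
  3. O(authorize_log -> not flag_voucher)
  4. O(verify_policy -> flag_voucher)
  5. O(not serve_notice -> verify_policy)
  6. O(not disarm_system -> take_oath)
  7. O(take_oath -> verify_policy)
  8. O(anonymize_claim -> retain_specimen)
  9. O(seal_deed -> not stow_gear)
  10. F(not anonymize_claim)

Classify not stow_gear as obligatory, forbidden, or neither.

Premise 9 is O(seal_deed -> not stow_gear), but O(seal_deed) is not derivable from the premises, so it does not yield O(not stow_gear).
No premise or chain of K-axiom applications forces O(not stow_gear), and none forces O(stow_gear). So not stow_gear is neither obligatory nor forbidden under these norms.

Neither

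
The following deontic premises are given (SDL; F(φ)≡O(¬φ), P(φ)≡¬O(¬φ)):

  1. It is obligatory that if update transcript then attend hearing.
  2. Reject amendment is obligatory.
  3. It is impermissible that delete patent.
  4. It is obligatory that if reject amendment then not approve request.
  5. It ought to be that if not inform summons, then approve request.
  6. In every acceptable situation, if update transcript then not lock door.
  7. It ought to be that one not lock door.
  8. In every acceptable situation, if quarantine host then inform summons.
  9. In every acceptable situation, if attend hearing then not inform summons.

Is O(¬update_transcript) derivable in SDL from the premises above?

From premise 2 we have O(reject_amendment).
With premise 4, O(reject_amendment → ¬approve_request), the K-axiom yields O(¬approve_request).
Premise 5 is O(¬inform_summons → approve_request); contrapositively O(¬approve_request → inform_summons). Since O(¬approve_request) holds, K gives O(inform_summons).
Premise 9 is O(attend_hearing → ¬inform_summons); contrapositively O(inform_summons → ¬attend_hearing). Since O(inform_summons) holds, K gives O(¬attend_hearing).
The contrapositive of premise 1 (O(update_transcript → attend_hearing)) is O(¬attend_hearing → ¬update_transcript), and O(¬attend_hearing) is already established, so O(¬update_transcript).
Premises 3, 6, 7, 8 do not contribute to this derivation.
So O(¬update_transcript) follows.

Yes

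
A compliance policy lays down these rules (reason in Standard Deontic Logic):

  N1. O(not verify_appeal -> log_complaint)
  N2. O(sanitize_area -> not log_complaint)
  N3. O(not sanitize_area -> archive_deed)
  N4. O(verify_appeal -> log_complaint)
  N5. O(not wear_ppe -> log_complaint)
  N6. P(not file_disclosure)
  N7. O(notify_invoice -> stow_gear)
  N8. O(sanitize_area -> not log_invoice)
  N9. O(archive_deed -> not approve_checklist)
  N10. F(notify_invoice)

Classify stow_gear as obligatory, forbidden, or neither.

Neither

Premise 7 is O(notify_invoice -> stow_gear), but O(notify_invoice) is not derivable from the premises, so it does not yield O(stow_gear).
No premise or chain of K-axiom applications forces O(stow_gear), and none forces O(not stow_gear). So stow_gear is neither obligatory nor forbidden under these norms.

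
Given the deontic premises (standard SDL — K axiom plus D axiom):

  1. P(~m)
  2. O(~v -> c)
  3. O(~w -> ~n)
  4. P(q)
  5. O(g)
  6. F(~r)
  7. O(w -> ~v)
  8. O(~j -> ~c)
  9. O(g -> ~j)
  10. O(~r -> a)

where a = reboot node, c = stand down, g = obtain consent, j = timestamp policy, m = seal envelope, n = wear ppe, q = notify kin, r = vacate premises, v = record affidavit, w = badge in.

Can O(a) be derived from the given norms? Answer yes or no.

No

Premise 10 is O(~r -> a), but O(~r) is not derivable from the premises, so it does not yield O(a).
No other premise forces O(a). An ideal world satisfying every premise can still have a false, so O(a) is not derivable.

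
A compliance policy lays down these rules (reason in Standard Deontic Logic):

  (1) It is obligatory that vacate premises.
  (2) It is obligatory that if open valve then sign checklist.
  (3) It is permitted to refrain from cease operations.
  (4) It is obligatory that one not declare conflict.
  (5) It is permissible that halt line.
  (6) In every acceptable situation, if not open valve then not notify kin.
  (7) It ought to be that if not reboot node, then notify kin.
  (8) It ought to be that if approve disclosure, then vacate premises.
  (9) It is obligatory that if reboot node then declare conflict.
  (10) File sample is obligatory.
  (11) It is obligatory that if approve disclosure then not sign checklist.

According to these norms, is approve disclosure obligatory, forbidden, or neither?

Forbidden

Premise 4 gives O(¬declare_conflict).
Premise 9, O(reboot_node → declare_conflict), contraposes to O(¬declare_conflict → ¬reboot_node); with O(¬declare_conflict) we get O(¬reboot_node).
Premise 7 is O(¬reboot_node → notify_kin); since O(¬reboot_node), deontic closure gives O(notify_kin).
The contrapositive of premise 6 (O(¬open_valve → ¬notify_kin)) is O(notify_kin → open_valve), and O(notify_kin) is already established, so O(open_valve).
From O(open_valve) and premise 2, O(open_valve → sign_checklist), we obtain O(sign_checklist).
The contrapositive of premise 11 (O(approve_disclosure → ¬sign_checklist)) is O(sign_checklist → ¬approve_disclosure), and O(sign_checklist) is already established, so O(¬approve_disclosure).
Premises 1, 3, 5, 8, 10 do not contribute to this derivation.
Thus O(¬approve_disclosure), which is F(approve_disclosure): approve_disclosure is forbidden.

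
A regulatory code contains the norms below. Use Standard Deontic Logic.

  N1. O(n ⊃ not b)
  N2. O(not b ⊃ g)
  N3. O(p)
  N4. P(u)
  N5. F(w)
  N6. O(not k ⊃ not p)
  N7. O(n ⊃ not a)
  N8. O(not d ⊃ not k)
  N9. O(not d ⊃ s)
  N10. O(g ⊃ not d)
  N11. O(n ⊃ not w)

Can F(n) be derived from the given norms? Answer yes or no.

Premise 3 gives O(p).
Premise 6, O(not k ⊃ not p), contraposes to O(p ⊃ k); with O(p) we get O(k).
Premise 8, O(not d ⊃ not k), contraposes to O(k ⊃ d); with O(k) we get O(d).
The contrapositive of premise 10 (O(g ⊃ not d)) is O(d ⊃ not g), and O(d) is already established, so O(not g).
The contrapositive of premise 2 (O(not b ⊃ g)) is O(not g ⊃ b), and O(not g) is already established, so O(b).
Premise 1, O(n ⊃ not b), contraposes to O(b ⊃ not n); with O(b) we get O(not n).
Premises 4, 5, 7, 9, 11 do not contribute to this derivation.
So O(not n) holds, i.e. F(n). The claim follows.

Yes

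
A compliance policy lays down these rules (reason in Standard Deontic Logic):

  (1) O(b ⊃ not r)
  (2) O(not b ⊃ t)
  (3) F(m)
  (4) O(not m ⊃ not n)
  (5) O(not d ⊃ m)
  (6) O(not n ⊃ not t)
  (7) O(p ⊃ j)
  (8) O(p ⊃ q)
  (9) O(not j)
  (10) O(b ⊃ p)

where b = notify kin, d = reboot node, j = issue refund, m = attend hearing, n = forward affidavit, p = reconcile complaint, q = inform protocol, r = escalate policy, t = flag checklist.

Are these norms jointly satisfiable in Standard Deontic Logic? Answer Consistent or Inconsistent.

Inconsistent

Premise 9 states O(not j) outright.
Premise 7 is O(p ⊃ j); contrapositively O(not j ⊃ not p). Since O(not j) holds, K gives O(not p).
Premise 10, O(b ⊃ p), contraposes to O(not p ⊃ not b); with O(not p) we get O(not b).
Applying K to premise 2 (O(not b ⊃ t)) and O(not b) yields O(t).
The contrapositive of premise 6 (O(not n ⊃ not t)) is O(t ⊃ n), and O(t) is already established, so O(n).
Premise 4 is O(not m ⊃ not n); contrapositively O(n ⊃ m). Since O(n) holds, K gives O(m).
But premise 3, F(m), means O(not m).
We now have both O(m) and O(not m) — m is simultaneously obligatory and forbidden, violating the D-axiom.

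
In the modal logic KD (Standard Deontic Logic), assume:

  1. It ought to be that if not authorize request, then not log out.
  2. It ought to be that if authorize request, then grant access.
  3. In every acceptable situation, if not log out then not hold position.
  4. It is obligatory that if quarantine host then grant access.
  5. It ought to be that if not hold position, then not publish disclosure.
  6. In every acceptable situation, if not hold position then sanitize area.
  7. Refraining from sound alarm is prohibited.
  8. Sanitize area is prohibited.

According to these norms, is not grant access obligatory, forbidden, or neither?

Forbidden

Premise 8, F(sanitize_area), is equivalent to O(¬sanitize_area).
Premise 6 is O(¬hold_position → sanitize_area); contrapositively O(¬sanitize_area → hold_position). Since O(¬sanitize_area) holds, K gives O(hold_position).
Premise 3 is O(¬log_out → ¬hold_position); contrapositively O(hold_position → log_out). Since O(hold_position) holds, K gives O(log_out).
Premise 1, O(¬authorize_request → ¬log_out), contraposes to O(log_out → authorize_request); with O(log_out) we get O(authorize_request).
Premise 2 is O(authorize_request → grant_access); since O(authorize_request), deontic closure gives O(grant_access).
Premises 4, 5, 7 do not contribute to this derivation.
Thus O(grant_access), which is F(¬grant_access): ¬grant_access is forbidden.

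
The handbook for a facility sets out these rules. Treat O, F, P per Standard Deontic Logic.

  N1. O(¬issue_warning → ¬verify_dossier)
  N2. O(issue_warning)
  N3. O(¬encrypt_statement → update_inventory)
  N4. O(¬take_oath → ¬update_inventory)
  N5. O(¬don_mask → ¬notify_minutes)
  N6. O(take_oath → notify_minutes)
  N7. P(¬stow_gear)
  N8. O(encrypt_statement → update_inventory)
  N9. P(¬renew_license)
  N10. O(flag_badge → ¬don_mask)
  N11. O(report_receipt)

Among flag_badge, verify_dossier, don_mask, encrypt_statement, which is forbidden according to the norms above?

flag_badge

Premises 3 and 8 are O(¬encrypt_statement → update_inventory) and O(encrypt_statement → update_inventory); every ideal world satisfies ¬encrypt_statement or encrypt_statement, so in either case update_inventory holds — hence O(update_inventory).
Premise 4, O(¬take_oath → ¬update_inventory), contraposes to O(update_inventory → take_oath); with O(update_inventory) we get O(take_oath).
Premise 6 is O(take_oath → notify_minutes); since O(take_oath), deontic closure gives O(notify_minutes).
Premise 5, O(¬don_mask → ¬notify_minutes), contraposes to O(notify_minutes → don_mask); with O(notify_minutes) we get O(don_mask).
The contrapositive of premise 10 (O(flag_badge → ¬don_mask)) is O(don_mask → ¬flag_badge), and O(don_mask) is already established, so O(¬flag_badge).
So O(¬flag_badge) holds, i.e. flag_badge is forbidden. None of the other listed options is forbidden under the premises.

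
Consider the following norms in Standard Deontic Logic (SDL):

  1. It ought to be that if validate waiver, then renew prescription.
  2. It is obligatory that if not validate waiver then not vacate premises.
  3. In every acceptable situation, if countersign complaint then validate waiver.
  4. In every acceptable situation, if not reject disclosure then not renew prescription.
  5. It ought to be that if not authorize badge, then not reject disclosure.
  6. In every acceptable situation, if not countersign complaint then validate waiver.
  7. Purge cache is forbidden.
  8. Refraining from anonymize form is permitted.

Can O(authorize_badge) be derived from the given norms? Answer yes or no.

Premises 3 and 6 are O(countersign_complaint → validate_waiver) and O(¬countersign_complaint → validate_waiver); every ideal world satisfies countersign_complaint or ¬countersign_complaint, so in either case validate_waiver holds — hence O(validate_waiver).
Premise 1 is O(validate_waiver → renew_prescription); since O(validate_waiver), deontic closure gives O(renew_prescription).
Premise 4, O(¬reject_disclosure → ¬renew_prescription), contraposes to O(renew_prescription → reject_disclosure); with O(renew_prescription) we get O(reject_disclosure).
The contrapositive of premise 5 (O(¬authorize_badge → ¬reject_disclosure)) is O(reject_disclosure → authorize_badge), and O(reject_disclosure) is already established, so O(authorize_badge).
Premises 2, 7, 8 do not contribute to this derivation.
So O(authorize_badge) follows.

Yes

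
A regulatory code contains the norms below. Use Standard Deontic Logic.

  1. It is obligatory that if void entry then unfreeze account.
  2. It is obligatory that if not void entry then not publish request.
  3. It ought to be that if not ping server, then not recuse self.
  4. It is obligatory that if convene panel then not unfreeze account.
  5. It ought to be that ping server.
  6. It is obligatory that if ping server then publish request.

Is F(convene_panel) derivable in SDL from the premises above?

Yes

Premise 5 gives O(ping_server).
Applying K to premise 6 (O(ping_server → publish_request)) and O(ping_server) yields O(publish_request).
The contrapositive of premise 2 (O(¬void_entry → ¬publish_request)) is O(publish_request → void_entry), and O(publish_request) is already established, so O(void_entry).
With premise 1, O(void_entry → unfreeze_account), the K-axiom yields O(unfreeze_account).
The contrapositive of premise 4 (O(convene_panel → ¬unfreeze_account)) is O(unfreeze_account → ¬convene_panel), and O(unfreeze_account) is already established, so O(¬convene_panel).
Premise 3 does not contribute to this derivation.
So O(¬convene_panel) holds, i.e. F(convene_panel). The claim follows.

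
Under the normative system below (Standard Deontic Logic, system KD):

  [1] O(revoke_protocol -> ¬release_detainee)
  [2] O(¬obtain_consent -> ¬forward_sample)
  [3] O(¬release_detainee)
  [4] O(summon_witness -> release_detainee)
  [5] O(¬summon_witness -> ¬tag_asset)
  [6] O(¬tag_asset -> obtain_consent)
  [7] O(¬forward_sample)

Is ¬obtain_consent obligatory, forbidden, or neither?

Forbidden

Premise 3 states O(¬release_detainee) outright.
Premise 4, O(summon_witness -> release_detainee), contraposes to O(¬release_detainee -> ¬summon_witness); with O(¬release_detainee) we get O(¬summon_witness).
Applying K to premise 5 (O(¬summon_witness -> ¬tag_asset)) and O(¬summon_witness) yields O(¬tag_asset).
Applying K to premise 6 (O(¬tag_asset -> obtain_consent)) and O(¬tag_asset) yields O(obtain_consent).
Premises 1, 2, 7 do not contribute to this derivation.
Thus O(obtain_consent), which is F(¬obtain_consent): ¬obtain_consent is forbidden.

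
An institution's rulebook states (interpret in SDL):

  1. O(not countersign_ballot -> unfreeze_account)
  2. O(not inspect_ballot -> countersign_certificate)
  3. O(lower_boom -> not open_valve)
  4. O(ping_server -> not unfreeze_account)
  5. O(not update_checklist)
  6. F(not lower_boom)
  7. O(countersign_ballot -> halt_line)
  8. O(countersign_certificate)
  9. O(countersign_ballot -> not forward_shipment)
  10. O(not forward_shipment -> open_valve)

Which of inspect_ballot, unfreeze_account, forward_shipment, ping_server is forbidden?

Premise 6, F(not lower_boom), is equivalent to O(lower_boom).
With premise 3, O(lower_boom -> not open_valve), the K-axiom yields O(not open_valve).
Premise 10, O(not forward_shipment -> open_valve), contraposes to O(not open_valve -> forward_shipment); with O(not open_valve) we get O(forward_shipment).
The contrapositive of premise 9 (O(countersign_ballot -> not forward_shipment)) is O(forward_shipment -> not countersign_ballot), and O(forward_shipment) is already established, so O(not countersign_ballot).
From O(not countersign_ballot) and premise 1, O(not countersign_ballot -> unfreeze_account), we obtain O(unfreeze_account).
Premise 4 is O(ping_server -> not unfreeze_account); contrapositively O(unfreeze_account -> not ping_server). Since O(unfreeze_account) holds, K gives O(not ping_server).
So O(not ping_server) holds, i.e. ping_server is forbidden. None of the other listed options is forbidden under the premises.

ping_server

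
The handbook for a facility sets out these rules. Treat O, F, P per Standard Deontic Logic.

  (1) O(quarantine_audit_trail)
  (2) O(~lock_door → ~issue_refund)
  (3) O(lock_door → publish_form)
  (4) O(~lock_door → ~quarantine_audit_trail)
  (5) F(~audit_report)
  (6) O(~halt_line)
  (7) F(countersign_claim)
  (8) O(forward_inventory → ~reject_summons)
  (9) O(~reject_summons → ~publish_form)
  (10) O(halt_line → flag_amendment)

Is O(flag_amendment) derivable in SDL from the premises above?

No

Premise 10 is O(halt_line → flag_amendment), but O(halt_line) is not derivable from the premises, so it does not yield O(flag_amendment).
No other premise forces O(flag_amendment). An ideal world satisfying every premise can still have flag_amendment false, so O(flag_amendment) is not derivable.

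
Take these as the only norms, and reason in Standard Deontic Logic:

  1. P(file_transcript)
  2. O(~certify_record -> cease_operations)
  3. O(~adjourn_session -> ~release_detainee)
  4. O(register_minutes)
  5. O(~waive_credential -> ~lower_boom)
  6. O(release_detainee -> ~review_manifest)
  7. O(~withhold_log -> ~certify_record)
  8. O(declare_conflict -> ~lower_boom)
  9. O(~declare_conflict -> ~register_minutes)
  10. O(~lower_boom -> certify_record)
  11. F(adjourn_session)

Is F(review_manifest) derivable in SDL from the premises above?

Premise 6 is O(release_detainee -> ~review_manifest), but O(release_detainee) is not derivable from the premises, so it does not yield O(~review_manifest).
No other premise forces O(~review_manifest). An ideal world satisfying every premise can still have review_manifest true, so F(review_manifest) is not derivable.

No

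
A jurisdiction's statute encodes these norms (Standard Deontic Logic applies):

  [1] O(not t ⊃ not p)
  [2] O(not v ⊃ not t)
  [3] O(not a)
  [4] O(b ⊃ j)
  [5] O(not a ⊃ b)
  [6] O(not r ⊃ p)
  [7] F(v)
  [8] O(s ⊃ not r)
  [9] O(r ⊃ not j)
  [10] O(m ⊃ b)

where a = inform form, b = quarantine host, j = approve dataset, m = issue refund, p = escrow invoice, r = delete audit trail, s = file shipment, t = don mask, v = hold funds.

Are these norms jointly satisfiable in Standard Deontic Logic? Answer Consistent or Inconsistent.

From premise 3 we have O(not a).
Premise 5 is O(not a ⊃ b); since O(not a), deontic closure gives O(b).
Applying K to premise 4 (O(b ⊃ j)) and O(b) yields O(j).
Premise 9, O(r ⊃ not j), contraposes to O(j ⊃ not r); with O(j) we get O(not r).
With premise 6, O(not r ⊃ p), the K-axiom yields O(p).
Premise 1, O(not t ⊃ not p), contraposes to O(p ⊃ t); with O(p) we get O(t).
The contrapositive of premise 2 (O(not v ⊃ not t)) is O(t ⊃ v), and O(t) is already established, so O(v).
However, F(v) at premise 7 amounts to O(not v).
We now have both O(v) and O(not v) — v is simultaneously obligatory and forbidden, violating the D-axiom.

Inconsistent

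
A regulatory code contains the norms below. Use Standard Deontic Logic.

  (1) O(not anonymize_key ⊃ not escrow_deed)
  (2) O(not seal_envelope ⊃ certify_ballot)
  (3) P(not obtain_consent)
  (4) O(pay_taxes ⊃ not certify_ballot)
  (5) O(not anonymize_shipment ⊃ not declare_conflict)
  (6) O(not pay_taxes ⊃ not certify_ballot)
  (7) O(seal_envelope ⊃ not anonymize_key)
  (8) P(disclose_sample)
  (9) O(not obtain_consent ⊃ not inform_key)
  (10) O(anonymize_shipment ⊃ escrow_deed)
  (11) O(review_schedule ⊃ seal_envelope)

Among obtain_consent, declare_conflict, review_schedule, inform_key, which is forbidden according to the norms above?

Premises 6 and 4 are O(not pay_taxes ⊃ not certify_ballot) and O(pay_taxes ⊃ not certify_ballot); every ideal world satisfies not pay_taxes or pay_taxes, so in either case not certify_ballot holds — hence O(not certify_ballot).
Premise 2 is O(not seal_envelope ⊃ certify_ballot); contrapositively O(not certify_ballot ⊃ seal_envelope). Since O(not certify_ballot) holds, K gives O(seal_envelope).
From O(seal_envelope) and premise 7, O(seal_envelope ⊃ not anonymize_key), we obtain O(not anonymize_key).
Premise 1 is O(not anonymize_key ⊃ not escrow_deed); since O(not anonymize_key), deontic closure gives O(not escrow_deed).
Premise 10 is O(anonymize_shipment ⊃ escrow_deed); contrapositively O(not escrow_deed ⊃ not anonymize_shipment). Since O(not escrow_deed) holds, K gives O(not anonymize_shipment).
From O(not anonymize_shipment) and premise 5, O(not anonymize_shipment ⊃ not declare_conflict), we obtain O(not declare_conflict).
So O(not declare_conflict) holds, i.e. declare_conflict is forbidden. None of the other listed options is forbidden under the premises.

declare_conflict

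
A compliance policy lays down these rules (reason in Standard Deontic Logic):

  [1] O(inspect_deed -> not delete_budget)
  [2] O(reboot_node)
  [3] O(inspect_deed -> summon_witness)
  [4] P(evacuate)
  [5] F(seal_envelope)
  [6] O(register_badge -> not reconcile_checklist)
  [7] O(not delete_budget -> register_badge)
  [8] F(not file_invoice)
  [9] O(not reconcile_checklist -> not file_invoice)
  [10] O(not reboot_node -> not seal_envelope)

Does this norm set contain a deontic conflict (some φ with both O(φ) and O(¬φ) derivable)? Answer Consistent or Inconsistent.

Premise 10 is O(not reboot_node -> not seal_envelope); even if O(not seal_envelope) held, inferring O(not reboot_node) would be affirming the consequent — invalid.
So O(not reboot_node) is not derivable, and the apparent clash with O(reboot_node) does not arise.
A world satisfying every obligation exists (e.g. delete_budget=true, evacuate=false, file_invoice=true, inspect_deed=false, reboot_node=true, reconcile_checklist=true, register_badge=false, seal_envelope=false, summon_witness=false); no atom is both obligatory and forbidden, so the set is consistent.

Consistent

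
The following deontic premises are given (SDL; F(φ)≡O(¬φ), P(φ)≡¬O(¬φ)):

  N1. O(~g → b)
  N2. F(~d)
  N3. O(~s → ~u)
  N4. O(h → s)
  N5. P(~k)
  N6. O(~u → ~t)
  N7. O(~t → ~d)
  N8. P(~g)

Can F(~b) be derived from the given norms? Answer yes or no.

Premise 1 is O(~g → b), but O(~g) is not derivable from the premises (the permission P(~g) asserts only ~O(g), not O(~g)), so it does not yield O(b).
No other premise forces O(b). An ideal world satisfying every premise can still have ~b true, so F(~b) is not derivable.

No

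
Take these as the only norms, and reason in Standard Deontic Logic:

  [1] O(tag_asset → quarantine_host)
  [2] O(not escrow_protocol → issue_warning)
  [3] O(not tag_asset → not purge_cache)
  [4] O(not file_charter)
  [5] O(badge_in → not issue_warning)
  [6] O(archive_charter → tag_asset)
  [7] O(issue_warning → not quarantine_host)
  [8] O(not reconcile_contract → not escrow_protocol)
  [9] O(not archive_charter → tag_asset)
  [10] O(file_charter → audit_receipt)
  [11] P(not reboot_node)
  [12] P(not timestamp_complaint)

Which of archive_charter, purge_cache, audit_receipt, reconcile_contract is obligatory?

Premises 6 and 9 are O(archive_charter → tag_asset) and O(not archive_charter → tag_asset); every ideal world satisfies archive_charter or not archive_charter, so in either case tag_asset holds — hence O(tag_asset).
From O(tag_asset) and premise 1, O(tag_asset → quarantine_host), we obtain O(quarantine_host).
The contrapositive of premise 7 (O(issue_warning → not quarantine_host)) is O(quarantine_host → not issue_warning), and O(quarantine_host) is already established, so O(not issue_warning).
Premise 2 is O(not escrow_protocol → issue_warning); contrapositively O(not issue_warning → escrow_protocol). Since O(not issue_warning) holds, K gives O(escrow_protocol).
The contrapositive of premise 8 (O(not reconcile_contract → not escrow_protocol)) is O(escrow_protocol → reconcile_contract), and O(escrow_protocol) is already established, so O(reconcile_contract).
So O(reconcile_contract) holds — reconcile_contract is obligatory. None of the other listed options is made obligatory by any chain of premises.

reconcile_contract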